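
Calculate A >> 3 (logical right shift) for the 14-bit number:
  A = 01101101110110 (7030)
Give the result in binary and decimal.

Logical shift right by 3: drop the bottom 3 bit(s), prepend 3 zero(s) on the left.
  01101101110110  ->  keep [01101101110], discard [110], prepend 000
= 00001101101110

Answer: 00001101101110 (878)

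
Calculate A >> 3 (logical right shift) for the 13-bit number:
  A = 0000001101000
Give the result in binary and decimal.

Logical shift right by 3: drop the bottom 3 bit(s), prepend 3 zero(s) on the left.
  0000001101000  ->  keep [0000001101], discard [000], prepend 000
= 0000000001101

Answer: 0000000001101 (13)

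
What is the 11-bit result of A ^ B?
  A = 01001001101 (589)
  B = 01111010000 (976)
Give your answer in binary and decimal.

Apply ^ to each column (1 where bits differ):
  01001001101
^ 01111010000
-------------
  00110011101

Answer: 00110011101 (413)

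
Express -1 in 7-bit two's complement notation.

1. Binary of +1:  0000001
2. Invert bits:     1111110
3. Add 1:           1111111

Answer: 1111111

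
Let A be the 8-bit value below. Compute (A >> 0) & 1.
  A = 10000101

Bit 0 is the 1st from the right.
  10000101
         ^
That bit is 1.

Answer: 1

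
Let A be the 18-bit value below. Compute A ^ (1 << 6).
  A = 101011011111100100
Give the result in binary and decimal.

Mask = 1 << 6 = 000000000001000000
Bit 6 of A is 1; XOR with the mask flips it to 0.
  101011011111100100
^ 000000000001000000
--------------------
  101011011110100100

Answer: 101011011110100100 (178084)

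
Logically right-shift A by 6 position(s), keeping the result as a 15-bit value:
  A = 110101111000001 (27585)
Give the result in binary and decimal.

Logical shift right by 6: drop the bottom 6 bit(s), prepend 6 zero(s) on the left.
  110101111000001  ->  keep [110101111], discard [000001], prepend 000000
= 000000110101111

Answer: 000000110101111 (431)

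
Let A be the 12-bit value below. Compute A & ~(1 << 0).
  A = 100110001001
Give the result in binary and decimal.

Mask = ~(1 << 0) = 111111111110
Bit 0 of A is 1, so AND-ing with the mask clears it to 0.
  100110001001
& 111111111110
--------------
  100110001000

Answer: 100110001000 (2440)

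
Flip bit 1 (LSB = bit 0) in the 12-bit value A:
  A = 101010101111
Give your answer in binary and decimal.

Mask = 1 << 1 = 000000000010
Bit 1 of A is 1; XOR with the mask flips it to 0.
  101010101111
^ 000000000010
--------------
  101010101101

Answer: 101010101101 (2733)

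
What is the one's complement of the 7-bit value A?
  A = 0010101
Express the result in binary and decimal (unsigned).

Flip each bit (0->1, 1->0):
  0010101
  1101010

Answer: 1101010 (106)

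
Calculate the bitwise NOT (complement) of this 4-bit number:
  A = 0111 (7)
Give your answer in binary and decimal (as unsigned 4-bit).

Flip each bit (0->1, 1->0):
  0111
  1000

Answer: 1000 (8)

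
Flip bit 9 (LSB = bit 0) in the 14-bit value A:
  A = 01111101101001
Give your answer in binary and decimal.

Mask = 1 << 9 = 00001000000000
Bit 9 of A is 1; XOR with the mask flips it to 0.
  01111101101001
^ 00001000000000
----------------
  01110101101001

Answer: 01110101101001 (7529)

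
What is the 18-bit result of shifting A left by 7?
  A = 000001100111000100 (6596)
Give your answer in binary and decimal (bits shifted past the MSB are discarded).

Shift left by 7: drop the top 7 bit(s), append 7 zero(s) on the right.
  000001100111000100  ->  discard [0000011], keep [00111000100], append 0000000
= 001110001000000000

Answer: 001110001000000000 (57856)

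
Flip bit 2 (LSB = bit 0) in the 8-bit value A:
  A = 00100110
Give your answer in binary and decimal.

Mask = 1 << 2 = 00000100
Bit 2 of A is 1; XOR with the mask flips it to 0.
  00100110
^ 00000100
----------
  00100010

Answer: 00100010 (34)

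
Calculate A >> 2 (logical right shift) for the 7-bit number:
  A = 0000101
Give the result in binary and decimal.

Logical shift right by 2: drop the bottom 2 bit(s), prepend 2 zero(s) on the left.
  0000101  ->  keep [00001], discard [01], prepend 00
= 0000001

Answer: 0000001 (1)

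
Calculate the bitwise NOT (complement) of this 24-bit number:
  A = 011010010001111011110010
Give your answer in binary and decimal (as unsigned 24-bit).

Flip each bit (0->1, 1->0):
  011010010001111011110010
  100101101110000100001101

Answer: 100101101110000100001101 (9888013)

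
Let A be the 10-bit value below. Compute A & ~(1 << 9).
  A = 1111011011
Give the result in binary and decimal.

Mask = ~(1 << 9) = 0111111111
Bit 9 of A is 1, so AND-ing with the mask clears it to 0.
  1111011011
& 0111111111
------------
  0111011011

Answer: 0111011011 (475)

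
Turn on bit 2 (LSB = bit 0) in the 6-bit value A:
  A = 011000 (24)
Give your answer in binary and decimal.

Mask = 1 << 2 = 000100
Bit 2 of A is 0, so OR-ing with the mask flips it to 1.
  011000
| 000100
--------
  011100

Answer: 011100 (28)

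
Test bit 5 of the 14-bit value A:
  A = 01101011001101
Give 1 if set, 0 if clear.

Bit 5 is the 6th from the right.
  01101011001101
          ^
That bit is 0.

Answer: 0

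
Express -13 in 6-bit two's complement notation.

1. Binary of +13:  001101
2. Invert bits:     110010
3. Add 1:           110011

Answer: 110011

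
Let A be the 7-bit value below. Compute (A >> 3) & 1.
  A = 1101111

Bit 3 is the 4th from the right.
  1101111
     ^
That bit is 1.

Answer: 1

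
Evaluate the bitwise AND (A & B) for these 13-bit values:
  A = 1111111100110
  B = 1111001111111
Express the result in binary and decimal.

Apply & to each column (1 only where both bits are 1):
  1111111100110
& 1111001111111
---------------
  1111001100110

Answer: 1111001100110 (7782)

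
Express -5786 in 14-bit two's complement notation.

1. Binary of +5786:  01011010011010
2. Invert bits:     10100101100101
3. Add 1:           10100101100110

Answer: 10100101100110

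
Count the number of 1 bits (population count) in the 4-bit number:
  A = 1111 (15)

1111
1-bits at positions (from bit 0 = LSB): 0, 1, 2, 3
Count = 4

Answer: 4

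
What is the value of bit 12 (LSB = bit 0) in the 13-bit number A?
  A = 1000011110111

Bit 12 is the 13th from the right.
  1000011110111
  ^
That bit is 1.

Answer: 1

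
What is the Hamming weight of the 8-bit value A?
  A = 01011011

01011011
1-bits at positions (from bit 0 = LSB): 0, 1, 3, 4, 6
Count = 5

Answer: 5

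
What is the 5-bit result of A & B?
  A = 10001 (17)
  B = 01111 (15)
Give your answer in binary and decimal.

Apply & to each column (1 only where both bits are 1):
  10001
& 01111
-------
  00001

Answer: 00001 (1)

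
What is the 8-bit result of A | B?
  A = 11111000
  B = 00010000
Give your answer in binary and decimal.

Apply | to each column (1 where either bit is 1):
  11111000
| 00010000
----------
  11111000

Answer: 11111000 (248)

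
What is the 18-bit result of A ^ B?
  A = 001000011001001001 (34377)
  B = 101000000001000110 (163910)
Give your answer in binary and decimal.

Apply ^ to each column (1 where bits differ):
  001000011001001001
^ 101000000001000110
--------------------
  100000011000001111

Answer: 100000011000001111 (132623)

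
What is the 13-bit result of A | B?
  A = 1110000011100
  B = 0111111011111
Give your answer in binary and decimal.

Apply | to each column (1 where either bit is 1):
  1110000011100
| 0111111011111
---------------
  1111111011111

Answer: 1111111011111 (8159)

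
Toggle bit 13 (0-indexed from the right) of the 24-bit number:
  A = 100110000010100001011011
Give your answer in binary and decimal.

Mask = 1 << 13 = 000000000010000000000000
Bit 13 of A is 1; XOR with the mask flips it to 0.
  100110000010100001011011
^ 000000000010000000000000
--------------------------
  100110000000100001011011

Answer: 100110000000100001011011 (9963611)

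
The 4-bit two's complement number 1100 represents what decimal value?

MSB is 1, so the value is negative. Find the magnitude:
1. Invert bits:  0011
2. Add 1:        0100  = 4
3. Apply sign:   -4

Answer: -4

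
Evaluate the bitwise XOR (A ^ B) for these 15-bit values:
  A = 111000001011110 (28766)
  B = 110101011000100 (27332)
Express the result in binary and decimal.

Apply ^ to each column (1 where bits differ):
  111000001011110
^ 110101011000100
-----------------
  001101010011010

Answer: 001101010011010 (6810)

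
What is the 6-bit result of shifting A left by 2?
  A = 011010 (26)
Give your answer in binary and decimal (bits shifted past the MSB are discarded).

Shift left by 2: drop the top 2 bit(s), append 2 zero(s) on the right.
  011010  ->  discard [01], keep [1010], append 00
= 101000

Answer: 101000 (40)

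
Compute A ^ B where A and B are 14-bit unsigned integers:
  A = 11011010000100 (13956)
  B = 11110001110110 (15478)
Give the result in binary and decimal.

Apply ^ to each column (1 where bits differ):
  11011010000100
^ 11110001110110
----------------
  00101011110010

Answer: 00101011110010 (2802)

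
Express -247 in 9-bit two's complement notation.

1. Binary of +247:  011110111
2. Invert bits:     100001000
3. Add 1:           100001001

Answer: 100001001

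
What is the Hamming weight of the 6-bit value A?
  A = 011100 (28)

011100
1-bits at positions (from bit 0 = LSB): 2, 3, 4
Count = 3

Answer: 3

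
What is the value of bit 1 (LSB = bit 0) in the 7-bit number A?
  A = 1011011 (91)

Bit 1 is the 2nd from the right.
  1011011
       ^
That bit is 1.

Answer: 1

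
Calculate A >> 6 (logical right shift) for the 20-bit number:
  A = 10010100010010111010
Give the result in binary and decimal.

Logical shift right by 6: drop the bottom 6 bit(s), prepend 6 zero(s) on the left.
  10010100010010111010  ->  keep [10010100010010], discard [111010], prepend 000000
= 00000010010100010010

Answer: 00000010010100010010 (9490)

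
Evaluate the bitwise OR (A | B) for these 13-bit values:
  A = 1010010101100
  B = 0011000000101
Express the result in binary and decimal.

Apply | to each column (1 where either bit is 1):
  1010010101100
| 0011000000101
---------------
  1011010101101

Answer: 1011010101101 (5805)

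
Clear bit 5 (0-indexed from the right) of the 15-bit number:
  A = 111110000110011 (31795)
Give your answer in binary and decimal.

Mask = ~(1 << 5) = 111111111011111
Bit 5 of A is 1, so AND-ing with the mask clears it to 0.
  111110000110011
& 111111111011111
-----------------
  111110000010011

Answer: 111110000010011 (31763)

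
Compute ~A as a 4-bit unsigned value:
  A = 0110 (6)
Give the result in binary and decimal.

Flip each bit (0->1, 1->0):
  0110
  1001

Answer: 1001 (9)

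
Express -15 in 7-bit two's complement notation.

1. Binary of +15:  0001111
2. Invert bits:     1110000
3. Add 1:           1110001

Answer: 1110001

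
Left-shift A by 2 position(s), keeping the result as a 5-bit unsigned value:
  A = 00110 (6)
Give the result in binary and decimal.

Shift left by 2: drop the top 2 bit(s), append 2 zero(s) on the right.
  00110  ->  discard [00], keep [110], append 00
= 11000

Answer: 11000 (24)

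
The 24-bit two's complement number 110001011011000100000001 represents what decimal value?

MSB is 1, so the value is negative. Find the magnitude:
1. Invert bits:  001110100100111011111110
2. Add 1:        001110100100111011111111  = 3821311
3. Apply sign:   -3821311

Answer: -3821311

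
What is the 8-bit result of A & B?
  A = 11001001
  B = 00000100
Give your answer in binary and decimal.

Apply & to each column (1 only where both bits are 1):
  11001001
& 00000100
----------
  00000000

Answer: 00000000 (0)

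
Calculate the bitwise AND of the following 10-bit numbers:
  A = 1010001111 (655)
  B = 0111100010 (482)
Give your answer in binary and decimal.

Apply & to each column (1 only where both bits are 1):
  1010001111
& 0111100010
------------
  0010000010

Answer: 0010000010 (130)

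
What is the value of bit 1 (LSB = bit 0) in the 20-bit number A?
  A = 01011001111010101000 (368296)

Bit 1 is the 2nd from the right.
  01011001111010101000
                    ^
That bit is 0.

Answer: 0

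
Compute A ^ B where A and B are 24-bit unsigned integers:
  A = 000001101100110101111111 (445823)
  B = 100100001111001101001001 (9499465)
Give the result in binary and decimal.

Apply ^ to each column (1 where bits differ):
  000001101100110101111111
^ 100100001111001101001001
--------------------------
  100101100011111000110110

Answer: 100101100011111000110110 (9846326)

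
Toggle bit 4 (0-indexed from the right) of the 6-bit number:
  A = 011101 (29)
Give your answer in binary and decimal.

Mask = 1 << 4 = 010000
Bit 4 of A is 1; XOR with the mask flips it to 0.
  011101
^ 010000
--------
  001101

Answer: 001101 (13)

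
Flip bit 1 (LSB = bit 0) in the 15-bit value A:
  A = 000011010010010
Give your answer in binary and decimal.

Mask = 1 << 1 = 000000000000010
Bit 1 of A is 1; XOR with the mask flips it to 0.
  000011010010010
^ 000000000000010
-----------------
  000011010010000

Answer: 000011010010000 (1680)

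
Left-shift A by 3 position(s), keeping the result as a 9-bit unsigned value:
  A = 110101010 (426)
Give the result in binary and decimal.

Shift left by 3: drop the top 3 bit(s), append 3 zero(s) on the right.
  110101010  ->  discard [110], keep [101010], append 000
= 101010000

Answer: 101010000 (336)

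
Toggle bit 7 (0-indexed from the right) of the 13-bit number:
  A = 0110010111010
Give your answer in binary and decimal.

Mask = 1 << 7 = 0000010000000
Bit 7 of A is 1; XOR with the mask flips it to 0.
  0110010111010
^ 0000010000000
---------------
  0110000111010

Answer: 0110000111010 (3130)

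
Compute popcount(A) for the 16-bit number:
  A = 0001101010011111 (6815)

0001101010011111
1-bits at positions (from bit 0 = LSB): 0, 1, 2, 3, 4, 7, 9, 11, 12
Count = 9

Answer: 9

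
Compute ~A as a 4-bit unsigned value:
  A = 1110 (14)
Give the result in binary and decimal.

Flip each bit (0->1, 1->0):
  1110
  0001

Answer: 0001 (1)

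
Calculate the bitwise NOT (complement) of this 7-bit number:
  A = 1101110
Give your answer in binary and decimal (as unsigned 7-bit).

Flip each bit (0->1, 1->0):
  1101110
  0010001

Answer: 0010001 (17)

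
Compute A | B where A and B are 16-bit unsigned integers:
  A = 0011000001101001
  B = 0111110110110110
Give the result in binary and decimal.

Apply | to each column (1 where either bit is 1):
  0011000001101001
| 0111110110110110
------------------
  0111110111111111

Answer: 0111110111111111 (32255)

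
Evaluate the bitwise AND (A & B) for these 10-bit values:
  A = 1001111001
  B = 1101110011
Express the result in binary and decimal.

Apply & to each column (1 only where both bits are 1):
  1001111001
& 1101110011
------------
  1001110001

Answer: 1001110001 (625)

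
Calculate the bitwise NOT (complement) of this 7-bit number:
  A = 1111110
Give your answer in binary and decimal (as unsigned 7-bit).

Flip each bit (0->1, 1->0):
  1111110
  0000001

Answer: 0000001 (1)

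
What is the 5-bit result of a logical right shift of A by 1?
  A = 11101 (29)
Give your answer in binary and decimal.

Logical shift right by 1: drop the bottom 1 bit(s), prepend 1 zero(s) on the left.
  11101  ->  keep [1110], discard [1], prepend 0
= 01110

Answer: 01110 (14)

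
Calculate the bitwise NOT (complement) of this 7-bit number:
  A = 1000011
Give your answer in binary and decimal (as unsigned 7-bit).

Flip each bit (0->1, 1->0):
  1000011
  0111100

Answer: 0111100 (60)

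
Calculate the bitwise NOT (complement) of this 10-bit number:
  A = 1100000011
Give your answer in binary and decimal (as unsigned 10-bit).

Flip each bit (0->1, 1->0):
  1100000011
  0011111100

Answer: 0011111100 (252)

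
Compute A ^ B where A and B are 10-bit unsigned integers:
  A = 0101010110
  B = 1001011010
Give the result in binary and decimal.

Apply ^ to each column (1 where bits differ):
  0101010110
^ 1001011010
------------
  1100001100

Answer: 1100001100 (780)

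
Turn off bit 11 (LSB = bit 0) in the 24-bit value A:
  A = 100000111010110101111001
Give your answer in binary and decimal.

Mask = ~(1 << 11) = 111111111111011111111111
Bit 11 of A is 1, so AND-ing with the mask clears it to 0.
  100000111010110101111001
& 111111111111011111111111
--------------------------
  100000111010010101111001

Answer: 100000111010010101111001 (8627577)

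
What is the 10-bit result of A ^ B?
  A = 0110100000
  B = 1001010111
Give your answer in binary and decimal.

Apply ^ to each column (1 where bits differ):
  0110100000
^ 1001010111
------------
  1111110111

Answer: 1111110111 (1015)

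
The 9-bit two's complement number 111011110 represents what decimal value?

MSB is 1, so the value is negative. Find the magnitude:
1. Invert bits:  000100001
2. Add 1:        000100010  = 34
3. Apply sign:   -34

Answer: -34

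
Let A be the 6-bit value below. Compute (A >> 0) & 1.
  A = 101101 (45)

Bit 0 is the 1st from the right.
  101101
       ^
That bit is 1.

Answer: 1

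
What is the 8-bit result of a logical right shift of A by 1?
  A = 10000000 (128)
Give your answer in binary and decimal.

Logical shift right by 1: drop the bottom 1 bit(s), prepend 1 zero(s) on the left.
  10000000  ->  keep [1000000], discard [0], prepend 0
= 01000000

Answer: 01000000 (64)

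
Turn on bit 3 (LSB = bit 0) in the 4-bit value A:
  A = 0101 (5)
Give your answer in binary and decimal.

Mask = 1 << 3 = 1000
Bit 3 of A is 0, so OR-ing with the mask flips it to 1.
  0101
| 1000
------
  1101

Answer: 1101 (13)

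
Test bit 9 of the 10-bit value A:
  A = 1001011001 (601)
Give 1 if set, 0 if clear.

Bit 9 is the 10th from the right.
  1001011001
  ^
That bit is 1.

Answer: 1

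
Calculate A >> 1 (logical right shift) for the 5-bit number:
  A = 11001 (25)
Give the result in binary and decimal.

Logical shift right by 1: drop the bottom 1 bit(s), prepend 1 zero(s) on the left.
  11001  ->  keep [1100], discard [1], prepend 0
= 01100

Answer: 01100 (12)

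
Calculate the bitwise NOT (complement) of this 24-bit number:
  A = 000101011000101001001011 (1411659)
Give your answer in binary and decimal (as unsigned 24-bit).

Flip each bit (0->1, 1->0):
  000101011000101001001011
  111010100111010110110100

Answer: 111010100111010110110100 (15365556)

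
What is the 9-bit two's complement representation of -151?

1. Binary of +151:  010010111
2. Invert bits:     101101000
3. Add 1:           101101001

Answer: 101101001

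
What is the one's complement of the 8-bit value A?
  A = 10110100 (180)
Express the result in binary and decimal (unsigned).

Flip each bit (0->1, 1->0):
  10110100
  01001011

Answer: 01001011 (75)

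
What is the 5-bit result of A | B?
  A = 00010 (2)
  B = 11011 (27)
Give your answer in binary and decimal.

Apply | to each column (1 where either bit is 1):
  00010
| 11011
-------
  11011

Answer: 11011 (27)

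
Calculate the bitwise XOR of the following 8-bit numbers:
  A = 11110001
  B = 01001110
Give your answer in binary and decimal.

Apply ^ to each column (1 where bits differ):
  11110001
^ 01001110
----------
  10111111

Answer: 10111111 (191)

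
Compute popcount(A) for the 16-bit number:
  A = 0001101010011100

0001101010011100
1-bits at positions (from bit 0 = LSB): 2, 3, 4, 7, 9, 11, 12
Count = 7

Answer: 7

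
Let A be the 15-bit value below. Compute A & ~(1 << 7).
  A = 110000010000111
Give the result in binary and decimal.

Mask = ~(1 << 7) = 111111101111111
Bit 7 of A is 1, so AND-ing with the mask clears it to 0.
  110000010000111
& 111111101111111
-----------------
  110000000000111

Answer: 110000000000111 (24583)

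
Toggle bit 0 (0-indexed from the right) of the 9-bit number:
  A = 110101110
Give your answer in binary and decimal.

Mask = 1 << 0 = 000000001
Bit 0 of A is 0; XOR with the mask flips it to 1.
  110101110
^ 000000001
-----------
  110101111

Answer: 110101111 (431)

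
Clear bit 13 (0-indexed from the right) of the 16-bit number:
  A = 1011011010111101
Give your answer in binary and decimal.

Mask = ~(1 << 13) = 1101111111111111
Bit 13 of A is 1, so AND-ing with the mask clears it to 0.
  1011011010111101
& 1101111111111111
------------------
  1001011010111101

Answer: 1001011010111101 (38589)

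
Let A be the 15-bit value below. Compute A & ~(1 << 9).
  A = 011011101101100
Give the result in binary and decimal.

Mask = ~(1 << 9) = 111110111111111
Bit 9 of A is 1, so AND-ing with the mask clears it to 0.
  011011101101100
& 111110111111111
-----------------
  011010101101100

Answer: 011010101101100 (13676)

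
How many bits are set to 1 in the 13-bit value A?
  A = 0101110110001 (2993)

0101110110001
1-bits at positions (from bit 0 = LSB): 0, 4, 5, 7, 8, 9, 11
Count = 7

Answer: 7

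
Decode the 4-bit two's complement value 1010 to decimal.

MSB is 1, so the value is negative. Find the magnitude:
1. Invert bits:  0101
2. Add 1:        0110  = 6
3. Apply sign:   -6

Answer: -6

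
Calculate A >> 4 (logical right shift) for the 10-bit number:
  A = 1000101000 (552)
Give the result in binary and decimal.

Logical shift right by 4: drop the bottom 4 bit(s), prepend 4 zero(s) on the left.
  1000101000  ->  keep [100010], discard [1000], prepend 0000
= 0000100010

Answer: 0000100010 (34)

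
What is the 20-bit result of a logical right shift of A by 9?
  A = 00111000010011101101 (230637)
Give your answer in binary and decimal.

Logical shift right by 9: drop the bottom 9 bit(s), prepend 9 zero(s) on the left.
  00111000010011101101  ->  keep [00111000010], discard [011101101], prepend 000000000
= 00000000000111000010

Answer: 00000000000111000010 (450)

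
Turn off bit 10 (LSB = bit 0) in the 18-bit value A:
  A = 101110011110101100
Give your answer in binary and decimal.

Mask = ~(1 << 10) = 111111101111111111
Bit 10 of A is 1, so AND-ing with the mask clears it to 0.
  101110011110101100
& 111111101111111111
--------------------
  101110001110101100

Answer: 101110001110101100 (189356)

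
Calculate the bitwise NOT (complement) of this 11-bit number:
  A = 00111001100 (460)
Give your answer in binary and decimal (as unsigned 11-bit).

Flip each bit (0->1, 1->0):
  00111001100
  11000110011

Answer: 11000110011 (1587)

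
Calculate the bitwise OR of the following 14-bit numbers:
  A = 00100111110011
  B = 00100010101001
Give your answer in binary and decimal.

Apply | to each column (1 where either bit is 1):
  00100111110011
| 00100010101001
----------------
  00100111111011

Answer: 00100111111011 (2555)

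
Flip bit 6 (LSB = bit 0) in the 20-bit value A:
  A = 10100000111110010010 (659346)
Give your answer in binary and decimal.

Mask = 1 << 6 = 00000000000001000000
Bit 6 of A is 0; XOR with the mask flips it to 1.
  10100000111110010010
^ 00000000000001000000
----------------------
  10100000111111010010

Answer: 10100000111111010010 (659410)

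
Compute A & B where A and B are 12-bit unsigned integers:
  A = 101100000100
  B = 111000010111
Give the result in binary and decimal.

Apply & to each column (1 only where both bits are 1):
  101100000100
& 111000010111
--------------
  101000000100

Answer: 101000000100 (2564)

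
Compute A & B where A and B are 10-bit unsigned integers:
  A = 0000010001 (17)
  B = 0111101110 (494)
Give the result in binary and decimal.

Apply & to each column (1 only where both bits are 1):
  0000010001
& 0111101110
------------
  0000000000

Answer: 0000000000 (0)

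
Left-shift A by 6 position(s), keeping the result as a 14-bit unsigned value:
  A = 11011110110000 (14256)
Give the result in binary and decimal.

Shift left by 6: drop the top 6 bit(s), append 6 zero(s) on the right.
  11011110110000  ->  discard [110111], keep [10110000], append 000000
= 10110000000000

Answer: 10110000000000 (11264)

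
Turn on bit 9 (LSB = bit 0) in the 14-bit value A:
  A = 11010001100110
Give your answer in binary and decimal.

Mask = 1 << 9 = 00001000000000
Bit 9 of A is 0, so OR-ing with the mask flips it to 1.
  11010001100110
| 00001000000000
----------------
  11011001100110

Answer: 11011001100110 (13926)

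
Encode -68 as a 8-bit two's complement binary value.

1. Binary of +68:  01000100
2. Invert bits:     10111011
3. Add 1:           10111100

Answer: 10111100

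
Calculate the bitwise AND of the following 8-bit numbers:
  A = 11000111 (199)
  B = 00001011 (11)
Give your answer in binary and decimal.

Apply & to each column (1 only where both bits are 1):
  11000111
& 00001011
----------
  00000011

Answer: 00000011 (3)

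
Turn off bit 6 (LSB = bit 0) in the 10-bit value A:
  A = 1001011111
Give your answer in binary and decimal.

Mask = ~(1 << 6) = 1110111111
Bit 6 of A is 1, so AND-ing with the mask clears it to 0.
  1001011111
& 1110111111
------------
  1000011111

Answer: 1000011111 (543)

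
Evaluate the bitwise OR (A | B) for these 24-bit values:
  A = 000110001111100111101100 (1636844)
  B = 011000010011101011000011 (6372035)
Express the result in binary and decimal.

Apply | to each column (1 where either bit is 1):
  000110001111100111101100
| 011000010011101011000011
--------------------------
  011110011111101111101111

Answer: 011110011111101111101111 (7994351)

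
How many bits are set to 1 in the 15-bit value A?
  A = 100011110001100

100011110001100
1-bits at positions (from bit 0 = LSB): 2, 3, 7, 8, 9, 10, 14
Count = 7

Answer: 7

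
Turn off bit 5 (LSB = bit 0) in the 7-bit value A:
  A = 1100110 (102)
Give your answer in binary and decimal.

Mask = ~(1 << 5) = 1011111
Bit 5 of A is 1, so AND-ing with the mask clears it to 0.
  1100110
& 1011111
---------
  1000110

Answer: 1000110 (70)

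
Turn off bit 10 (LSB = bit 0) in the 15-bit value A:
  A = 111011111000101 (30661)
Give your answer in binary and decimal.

Mask = ~(1 << 10) = 111101111111111
Bit 10 of A is 1, so AND-ing with the mask clears it to 0.
  111011111000101
& 111101111111111
-----------------
  111001111000101

Answer: 111001111000101 (29637)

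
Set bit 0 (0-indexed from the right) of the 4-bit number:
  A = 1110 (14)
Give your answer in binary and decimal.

Mask = 1 << 0 = 0001
Bit 0 of A is 0, so OR-ing with the mask flips it to 1.
  1110
| 0001
------
  1111

Answer: 1111 (15)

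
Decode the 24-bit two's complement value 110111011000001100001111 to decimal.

MSB is 1, so the value is negative. Find the magnitude:
1. Invert bits:  001000100111110011110000
2. Add 1:        001000100111110011110001  = 2260209
3. Apply sign:   -2260209

Answer: -2260209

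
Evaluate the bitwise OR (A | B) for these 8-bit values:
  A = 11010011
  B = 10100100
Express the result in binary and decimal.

Apply | to each column (1 where either bit is 1):
  11010011
| 10100100
----------
  11110111

Answer: 11110111 (247)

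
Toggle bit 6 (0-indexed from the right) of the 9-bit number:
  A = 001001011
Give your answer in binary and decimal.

Mask = 1 << 6 = 001000000
Bit 6 of A is 1; XOR with the mask flips it to 0.
  001001011
^ 001000000
-----------
  000001011

Answer: 000001011 (11)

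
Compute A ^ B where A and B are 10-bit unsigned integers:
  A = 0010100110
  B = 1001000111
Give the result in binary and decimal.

Apply ^ to each column (1 where bits differ):
  0010100110
^ 1001000111
------------
  1011100001

Answer: 1011100001 (737)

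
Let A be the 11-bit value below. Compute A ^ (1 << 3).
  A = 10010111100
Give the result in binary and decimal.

Mask = 1 << 3 = 00000001000
Bit 3 of A is 1; XOR with the mask flips it to 0.
  10010111100
^ 00000001000
-------------
  10010110100

Answer: 10010110100 (1204)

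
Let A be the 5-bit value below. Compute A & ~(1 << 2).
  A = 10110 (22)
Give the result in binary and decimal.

Mask = ~(1 << 2) = 11011
Bit 2 of A is 1, so AND-ing with the mask clears it to 0.
  10110
& 11011
-------
  10010

Answer: 10010 (18)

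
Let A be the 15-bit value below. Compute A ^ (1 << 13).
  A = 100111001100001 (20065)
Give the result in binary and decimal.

Mask = 1 << 13 = 010000000000000
Bit 13 of A is 0; XOR with the mask flips it to 1.
  100111001100001
^ 010000000000000
-----------------
  110111001100001

Answer: 110111001100001 (28257)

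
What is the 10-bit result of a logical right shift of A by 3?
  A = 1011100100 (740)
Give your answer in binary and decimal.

Logical shift right by 3: drop the bottom 3 bit(s), prepend 3 zero(s) on the left.
  1011100100  ->  keep [1011100], discard [100], prepend 000
= 0001011100

Answer: 0001011100 (92)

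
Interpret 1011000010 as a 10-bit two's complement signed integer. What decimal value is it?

MSB is 1, so the value is negative. Find the magnitude:
1. Invert bits:  0100111101
2. Add 1:        0100111110  = 318
3. Apply sign:   -318

Answer: -318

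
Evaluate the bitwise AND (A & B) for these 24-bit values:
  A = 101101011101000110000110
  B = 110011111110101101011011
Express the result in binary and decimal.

Apply & to each column (1 only where both bits are 1):
  101101011101000110000110
& 110011111110101101011011
--------------------------
  100001011100000100000010

Answer: 100001011100000100000010 (8765698)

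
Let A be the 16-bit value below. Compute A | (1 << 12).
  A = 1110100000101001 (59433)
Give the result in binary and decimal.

Mask = 1 << 12 = 0001000000000000
Bit 12 of A is 0, so OR-ing with the mask flips it to 1.
  1110100000101001
| 0001000000000000
------------------
  1111100000101001

Answer: 1111100000101001 (63529)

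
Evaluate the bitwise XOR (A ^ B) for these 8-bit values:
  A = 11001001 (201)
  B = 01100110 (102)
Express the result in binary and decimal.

Apply ^ to each column (1 where bits differ):
  11001001
^ 01100110
----------
  10101111

Answer: 10101111 (175)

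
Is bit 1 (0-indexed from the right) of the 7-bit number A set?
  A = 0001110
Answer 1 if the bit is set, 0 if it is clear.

Bit 1 is the 2nd from the right.
  0001110
       ^
That bit is 1.

Answer: 1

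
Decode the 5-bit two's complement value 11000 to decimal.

MSB is 1, so the value is negative. Find the magnitude:
1. Invert bits:  00111
2. Add 1:        01000  = 8
3. Apply sign:   -8

Answer: -8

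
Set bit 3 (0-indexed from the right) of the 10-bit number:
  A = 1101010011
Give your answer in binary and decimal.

Mask = 1 << 3 = 0000001000
Bit 3 of A is 0, so OR-ing with the mask flips it to 1.
  1101010011
| 0000001000
------------
  1101011011

Answer: 1101011011 (859)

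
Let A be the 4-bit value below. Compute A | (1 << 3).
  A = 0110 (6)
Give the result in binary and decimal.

Mask = 1 << 3 = 1000
Bit 3 of A is 0, so OR-ing with the mask flips it to 1.
  0110
| 1000
------
  1110

Answer: 1110 (14)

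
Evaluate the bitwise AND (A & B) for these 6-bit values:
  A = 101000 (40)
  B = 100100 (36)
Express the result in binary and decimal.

Apply & to each column (1 only where both bits are 1):
  101000
& 100100
--------
  100000

Answer: 100000 (32)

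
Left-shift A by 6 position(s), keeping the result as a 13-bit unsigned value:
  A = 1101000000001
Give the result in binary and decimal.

Shift left by 6: drop the top 6 bit(s), append 6 zero(s) on the right.
  1101000000001  ->  discard [110100], keep [0000001], append 000000
= 0000001000000

Answer: 0000001000000 (64)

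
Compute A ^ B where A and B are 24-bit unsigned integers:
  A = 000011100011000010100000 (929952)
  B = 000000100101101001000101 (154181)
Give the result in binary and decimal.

Apply ^ to each column (1 where bits differ):
  000011100011000010100000
^ 000000100101101001000101
--------------------------
  000011000110101011100101

Answer: 000011000110101011100101 (813797)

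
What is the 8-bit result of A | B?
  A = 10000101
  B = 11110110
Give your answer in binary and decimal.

Apply | to each column (1 where either bit is 1):
  10000101
| 11110110
----------
  11110111

Answer: 11110111 (247)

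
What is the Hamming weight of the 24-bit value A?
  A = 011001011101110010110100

011001011101110010110100
1-bits at positions (from bit 0 = LSB): 2, 4, 5, 7, 10, 11, 12, 14, 15, 16, 18, 21, 22
Count = 13

Answer: 13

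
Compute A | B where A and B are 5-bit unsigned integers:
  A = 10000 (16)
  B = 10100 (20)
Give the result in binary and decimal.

Apply | to each column (1 where either bit is 1):
  10000
| 10100
-------
  10100

Answer: 10100 (20)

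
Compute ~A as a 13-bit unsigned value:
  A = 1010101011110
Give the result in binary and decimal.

Flip each bit (0->1, 1->0):
  1010101011110
  0101010100001

Answer: 0101010100001 (2721)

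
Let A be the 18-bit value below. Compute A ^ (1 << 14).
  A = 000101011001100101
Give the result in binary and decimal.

Mask = 1 << 14 = 000100000000000000
Bit 14 of A is 1; XOR with the mask flips it to 0.
  000101011001100101
^ 000100000000000000
--------------------
  000001011001100101

Answer: 000001011001100101 (5733)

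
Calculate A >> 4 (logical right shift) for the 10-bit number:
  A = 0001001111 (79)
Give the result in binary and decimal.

Logical shift right by 4: drop the bottom 4 bit(s), prepend 4 zero(s) on the left.
  0001001111  ->  keep [000100], discard [1111], prepend 0000
= 0000000100

Answer: 0000000100 (4)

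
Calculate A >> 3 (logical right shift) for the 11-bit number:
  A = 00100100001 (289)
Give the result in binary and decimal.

Logical shift right by 3: drop the bottom 3 bit(s), prepend 3 zero(s) on the left.
  00100100001  ->  keep [00100100], discard [001], prepend 000
= 00000100100

Answer: 00000100100 (36)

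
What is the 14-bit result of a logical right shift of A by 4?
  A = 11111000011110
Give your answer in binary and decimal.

Logical shift right by 4: drop the bottom 4 bit(s), prepend 4 zero(s) on the left.
  11111000011110  ->  keep [1111100001], discard [1110], prepend 0000
= 00001111100001

Answer: 00001111100001 (993)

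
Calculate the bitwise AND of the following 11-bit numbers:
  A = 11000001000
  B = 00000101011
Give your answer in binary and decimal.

Apply & to each column (1 only where both bits are 1):
  11000001000
& 00000101011
-------------
  00000001000

Answer: 00000001000 (8)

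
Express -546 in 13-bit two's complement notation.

1. Binary of +546:  0001000100010
2. Invert bits:     1110111011101
3. Add 1:           1110111011110

Answer: 1110111011110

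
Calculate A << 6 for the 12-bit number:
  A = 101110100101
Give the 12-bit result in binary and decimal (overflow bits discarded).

Shift left by 6: drop the top 6 bit(s), append 6 zero(s) on the right.
  101110100101  ->  discard [101110], keep [100101], append 000000
= 100101000000

Answer: 100101000000 (2368)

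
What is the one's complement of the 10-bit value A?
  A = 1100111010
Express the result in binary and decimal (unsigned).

Flip each bit (0->1, 1->0):
  1100111010
  0011000101

Answer: 0011000101 (197)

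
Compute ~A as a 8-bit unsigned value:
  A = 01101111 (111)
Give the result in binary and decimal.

Flip each bit (0->1, 1->0):
  01101111
  10010000

Answer: 10010000 (144)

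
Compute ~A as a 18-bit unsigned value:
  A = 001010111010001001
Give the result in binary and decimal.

Flip each bit (0->1, 1->0):
  001010111010001001
  110101000101110110

Answer: 110101000101110110 (217462)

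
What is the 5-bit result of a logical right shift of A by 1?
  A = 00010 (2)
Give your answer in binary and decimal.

Logical shift right by 1: drop the bottom 1 bit(s), prepend 1 zero(s) on the left.
  00010  ->  keep [0001], discard [0], prepend 0
= 00001

Answer: 00001 (1)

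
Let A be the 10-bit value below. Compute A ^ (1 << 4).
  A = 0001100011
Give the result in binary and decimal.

Mask = 1 << 4 = 0000010000
Bit 4 of A is 0; XOR with the mask flips it to 1.
  0001100011
^ 0000010000
------------
  0001110011

Answer: 0001110011 (115)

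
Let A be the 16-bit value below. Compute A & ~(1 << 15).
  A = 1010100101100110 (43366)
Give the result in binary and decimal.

Mask = ~(1 << 15) = 0111111111111111
Bit 15 of A is 1, so AND-ing with the mask clears it to 0.
  1010100101100110
& 0111111111111111
------------------
  0010100101100110

Answer: 0010100101100110 (10598)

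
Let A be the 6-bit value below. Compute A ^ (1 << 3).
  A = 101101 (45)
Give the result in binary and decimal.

Mask = 1 << 3 = 001000
Bit 3 of A is 1; XOR with the mask flips it to 0.
  101101
^ 001000
--------
  100101

Answer: 100101 (37)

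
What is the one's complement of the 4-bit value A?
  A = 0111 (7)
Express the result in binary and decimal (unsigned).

Flip each bit (0->1, 1->0):
  0111
  1000

Answer: 1000 (8)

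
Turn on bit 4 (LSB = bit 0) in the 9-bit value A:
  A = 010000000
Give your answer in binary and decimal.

Mask = 1 << 4 = 000010000
Bit 4 of A is 0, so OR-ing with the mask flips it to 1.
  010000000
| 000010000
-----------
  010010000

Answer: 010010000 (144)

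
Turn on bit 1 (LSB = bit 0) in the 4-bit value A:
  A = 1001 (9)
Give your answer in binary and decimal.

Mask = 1 << 1 = 0010
Bit 1 of A is 0, so OR-ing with the mask flips it to 1.
  1001
| 0010
------
  1011

Answer: 1011 (11)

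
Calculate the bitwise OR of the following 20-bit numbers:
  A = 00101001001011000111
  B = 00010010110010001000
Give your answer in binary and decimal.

Apply | to each column (1 where either bit is 1):
  00101001001011000111
| 00010010110010001000
----------------------
  00111011111011001111

Answer: 00111011111011001111 (245455)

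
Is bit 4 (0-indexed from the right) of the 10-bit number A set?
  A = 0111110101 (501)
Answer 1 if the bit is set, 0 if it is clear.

Bit 4 is the 5th from the right.
  0111110101
       ^
That bit is 1.

Answer: 1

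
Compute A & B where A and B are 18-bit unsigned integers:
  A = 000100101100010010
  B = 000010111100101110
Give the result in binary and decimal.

Apply & to each column (1 only where both bits are 1):
  000100101100010010
& 000010111100101110
--------------------
  000000101100000010

Answer: 000000101100000010 (2818)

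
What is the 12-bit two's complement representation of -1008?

1. Binary of +1008:  001111110000
2. Invert bits:     110000001111
3. Add 1:           110000010000

Answer: 110000010000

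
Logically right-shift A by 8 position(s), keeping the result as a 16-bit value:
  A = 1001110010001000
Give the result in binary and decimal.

Logical shift right by 8: drop the bottom 8 bit(s), prepend 8 zero(s) on the left.
  1001110010001000  ->  keep [10011100], discard [10001000], prepend 00000000
= 0000000010011100

Answer: 0000000010011100 (156)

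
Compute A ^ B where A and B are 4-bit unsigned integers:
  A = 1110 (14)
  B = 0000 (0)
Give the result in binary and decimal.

Apply ^ to each column (1 where bits differ):
  1110
^ 0000
------
  1110

Answer: 1110 (14)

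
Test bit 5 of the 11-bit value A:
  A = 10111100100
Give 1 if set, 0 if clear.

Bit 5 is the 6th from the right.
  10111100100
       ^
That bit is 1.

Answer: 1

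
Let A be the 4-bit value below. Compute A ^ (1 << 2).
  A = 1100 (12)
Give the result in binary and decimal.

Mask = 1 << 2 = 0100
Bit 2 of A is 1; XOR with the mask flips it to 0.
  1100
^ 0100
------
  1000

Answer: 1000 (8)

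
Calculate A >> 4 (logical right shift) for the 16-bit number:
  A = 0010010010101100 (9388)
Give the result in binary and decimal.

Logical shift right by 4: drop the bottom 4 bit(s), prepend 4 zero(s) on the left.
  0010010010101100  ->  keep [001001001010], discard [1100], prepend 0000
= 0000001001001010

Answer: 0000001001001010 (586)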